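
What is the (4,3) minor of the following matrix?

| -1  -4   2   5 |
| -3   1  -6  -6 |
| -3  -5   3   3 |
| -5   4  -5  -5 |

9

Delete row 4 and column 3; the remaining 3×3 submatrix is [-1 -4 5; -3 1 -6; -3 -5 3].
Its determinant is 9.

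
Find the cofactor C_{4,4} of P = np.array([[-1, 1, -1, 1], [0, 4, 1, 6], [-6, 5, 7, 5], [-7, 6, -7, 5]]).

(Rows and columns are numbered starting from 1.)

Delete row 4 and column 4; the remaining 3×3 submatrix is [-1 1 -1; 0 4 1; -6 5 7].
Its determinant is -53.
The cofactor carries sign (−1)^(4+4) = +1, so C_{4,4} = +(-53) = -53.

-53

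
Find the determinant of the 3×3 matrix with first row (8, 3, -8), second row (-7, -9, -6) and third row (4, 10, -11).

Expand along row 1:
  + 8 · |-9 -6; 10 -11| = 8·(99 − (-60)) = 1272
  − 3 · |-7 -6; 4 -11| = −3·(77 − (-24)) = -303
  + (-8) · |-7 -9; 4 10| = (-8)·(-70 − (-36)) = 272
Sum: (1272) + (-303) + (272) = 1241

1241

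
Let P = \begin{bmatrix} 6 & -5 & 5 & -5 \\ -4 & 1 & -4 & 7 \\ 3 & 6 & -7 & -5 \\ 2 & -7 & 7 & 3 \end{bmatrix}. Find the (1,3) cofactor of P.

-182

Delete row 1 and column 3; the remaining 3×3 submatrix is [-4 1 7; 3 6 -5; 2 -7 3].
Its determinant is -182.
The cofactor carries sign (−1)^(1+3) = +1, so C_{1,3} = +(-182) = -182.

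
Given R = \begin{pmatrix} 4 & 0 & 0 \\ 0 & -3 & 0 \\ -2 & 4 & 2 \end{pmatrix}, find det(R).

R is lower triangular, so det(R) is the product of the diagonal entries:
det = (4) · (-3) · (2) = -24

|R| = -24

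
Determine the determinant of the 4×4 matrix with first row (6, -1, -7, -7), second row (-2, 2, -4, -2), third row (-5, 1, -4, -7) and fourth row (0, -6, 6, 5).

-1108

Expand along row 4 (it has 1 zero):
  + (-6) · M_42   where M_42 = det([6 -7 -7; -2 -4 -2; -5 -4 -7]) = 232
  − (6) · M_43   where M_43 = det([6 -1 -7; -2 2 -2; -5 1 -7]) = -124
  + (5) · M_44   where M_44 = det([6 -1 -7; -2 2 -4; -5 1 -4]) = -92
det = (+1)·(-6)·(232) + (-1)·(6)·(-124) + (+1)·(5)·(-92) = -1108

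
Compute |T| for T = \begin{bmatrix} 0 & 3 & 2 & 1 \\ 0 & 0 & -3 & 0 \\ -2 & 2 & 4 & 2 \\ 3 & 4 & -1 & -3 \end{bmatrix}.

Expand along row 2 (it has 3 zeros):
  − (-3) · M_23   where M_23 = det([0 3 1; -2 2 2; 3 4 -3]) = -14
det = (-1)·(-3)·(-14) = -42

The determinant is -42.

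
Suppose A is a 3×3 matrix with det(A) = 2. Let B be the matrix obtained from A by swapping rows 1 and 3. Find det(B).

det(B) = -2

Swapping two rows multiplies the determinant by −1.
det(B) = (-1)·(2) = -2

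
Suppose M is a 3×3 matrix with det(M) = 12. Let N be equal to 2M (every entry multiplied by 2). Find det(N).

For a 3×3 matrix, det(2M) = 2^3·det(M) = 8·det(M).
det(N) = (8)·(12) = 96

|N| = 96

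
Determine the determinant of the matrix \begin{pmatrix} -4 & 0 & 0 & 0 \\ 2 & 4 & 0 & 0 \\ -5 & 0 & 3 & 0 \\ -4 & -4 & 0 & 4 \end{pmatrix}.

The determinant is -192.

The matrix is lower triangular, so the determinant is the product of the diagonal entries:
det = (-4) · (4) · (3) · (4) = -192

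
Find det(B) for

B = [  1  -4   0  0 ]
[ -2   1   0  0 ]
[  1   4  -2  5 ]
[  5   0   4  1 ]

The determinant is 154.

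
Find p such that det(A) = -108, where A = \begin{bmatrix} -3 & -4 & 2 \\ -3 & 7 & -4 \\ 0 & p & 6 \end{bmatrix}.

Expanding along the column containing p, det(A) is linear in p: det(A) = (-18)·p + (-198).
Set (-18)·p + (-198) = -108  ⇒  (-18)·p = 90  ⇒  p = -5.

p = -5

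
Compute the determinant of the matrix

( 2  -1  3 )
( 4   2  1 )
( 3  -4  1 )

The determinant is -53.

Expand along row 1:
  + 2 · |2 1; -4 1| = 2·(2 − (-4)) = 12
  − (-1) · |4 1; 3 1| = −(-1)·(4 − 3) = 1
  + 3 · |4 2; 3 -4| = 3·(-16 − 6) = -66
Sum: (12) + (1) + (-66) = -53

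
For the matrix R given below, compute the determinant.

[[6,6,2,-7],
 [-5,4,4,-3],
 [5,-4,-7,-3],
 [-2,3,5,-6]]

The determinant is 1371.

Expand along row 1:
  + (6) · M_11   where M_11 = det([4 4 -3; -4 -7 -3; 3 5 -6]) = 93
  − (6) · M_12   where M_12 = det([-5 4 -3; 5 -7 -3; -2 5 -6]) = -174
  + (2) · M_13   where M_13 = det([-5 4 -3; 5 -4 -3; -2 3 -6]) = -42
  − (-7) · M_14   where M_14 = det([-5 4 4; 5 -4 -7; -2 3 5]) = -21
det = (+1)·(6)·(93) + (-1)·(6)·(-174) + (+1)·(2)·(-42) + (-1)·(-7)·(-21) = 1371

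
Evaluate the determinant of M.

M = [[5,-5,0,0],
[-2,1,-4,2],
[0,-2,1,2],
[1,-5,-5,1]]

The determinant is 205.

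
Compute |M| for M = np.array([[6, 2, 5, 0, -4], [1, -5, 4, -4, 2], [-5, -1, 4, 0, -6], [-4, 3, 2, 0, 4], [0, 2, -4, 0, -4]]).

Expand along column 4 (it has 4 zeros):
  + (-4) · M_24   where M_24 = det([6 2 5 -4; -5 -1 4 -6; -4 3 2 4; 0 2 -4 -4]) = 2484
det = (+1)·(-4)·(2484) = -9936

|M| = -9936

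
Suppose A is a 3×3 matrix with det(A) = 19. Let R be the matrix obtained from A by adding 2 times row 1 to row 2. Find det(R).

Adding a multiple of one row to another leaves the determinant unchanged.
det(R) = (1)·(19) = 19

19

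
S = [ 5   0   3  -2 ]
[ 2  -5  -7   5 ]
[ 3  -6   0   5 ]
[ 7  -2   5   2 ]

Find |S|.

Expand along row 1 (it has 1 zero):
  + (5) · M_11   where M_11 = det([-5 -7 5; -6 0 5; -2 5 2]) = -39
  + (3) · M_13   where M_13 = det([2 -5 5; 3 -6 5; 7 -2 2]) = 31
  − (-2) · M_14   where M_14 = det([2 -5 -7; 3 -6 0; 7 -2 5]) = -237
det = (+1)·(5)·(-39) + (+1)·(3)·(31) + (-1)·(-2)·(-237) = -576

-576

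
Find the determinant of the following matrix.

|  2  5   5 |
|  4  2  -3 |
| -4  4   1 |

188

Expand along column 1:
  + 2 · |2 -3; 4 1| = 2·(2 − (-12)) = 28
  − 4 · |5 5; 4 1| = −4·(5 − 20) = 60
  + (-4) · |5 5; 2 -3| = (-4)·(-15 − 10) = 100
Sum: (28) + (60) + (100) = 188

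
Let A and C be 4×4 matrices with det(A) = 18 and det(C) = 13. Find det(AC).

det(AC) = det(A)·det(C) = (18)·(13) = 234

det(AC) = 234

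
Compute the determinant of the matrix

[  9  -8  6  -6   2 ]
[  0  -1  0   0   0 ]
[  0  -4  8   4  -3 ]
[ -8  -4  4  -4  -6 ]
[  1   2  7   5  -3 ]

-984

Expand along row 2 (it has 4 zeros):
  + (-1) · M_22   where M_22 = det([9 6 -6 2; 0 8 4 -3; -8 4 -4 -6; 1 7 5 -3]) = 984
det = (+1)·(-1)·(984) = -984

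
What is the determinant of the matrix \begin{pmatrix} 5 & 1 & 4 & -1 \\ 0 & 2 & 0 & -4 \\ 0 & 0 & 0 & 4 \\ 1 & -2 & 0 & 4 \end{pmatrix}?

The determinant is 32.

Expand along row 3 (it has 3 zeros):
  − (4) · M_34   where M_34 = det([5 1 4; 0 2 0; 1 -2 0]) = -8
det = (-1)·(4)·(-8) = 32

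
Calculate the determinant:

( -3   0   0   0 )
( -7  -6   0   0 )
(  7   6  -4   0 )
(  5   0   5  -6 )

432

The matrix is lower triangular, so the determinant is the product of the diagonal entries:
det = (-3) · (-6) · (-4) · (-6) = 432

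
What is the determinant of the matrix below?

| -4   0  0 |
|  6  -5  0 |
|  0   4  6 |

The determinant is 120.

The matrix is lower triangular, so the determinant is the product of the diagonal entries:
det = (-4) · (-5) · (6) = 120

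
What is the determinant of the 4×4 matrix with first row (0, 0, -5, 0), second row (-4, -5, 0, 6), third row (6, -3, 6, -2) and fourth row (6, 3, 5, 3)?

The determinant is -1890.

Expand along row 1 (it has 3 zeros):
  + (-5) · M_13   where M_13 = det([-4 -5 6; 6 -3 -2; 6 3 3]) = 378
det = (+1)·(-5)·(378) = -1890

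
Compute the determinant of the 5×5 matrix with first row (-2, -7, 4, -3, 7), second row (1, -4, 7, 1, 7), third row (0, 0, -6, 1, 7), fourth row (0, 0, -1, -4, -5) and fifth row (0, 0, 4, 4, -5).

The determinant is -2715.

The matrix is block upper-triangular with a 2×2 block and a 3×3 block on the diagonal, so its determinant equals the product of the determinants of the diagonal blocks.
det of the 2×2 block = 15
det of the 3×3 block = -181
det = (15)·(-181) = -2715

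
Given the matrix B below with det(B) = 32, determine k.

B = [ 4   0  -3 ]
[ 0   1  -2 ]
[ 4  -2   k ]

k = 9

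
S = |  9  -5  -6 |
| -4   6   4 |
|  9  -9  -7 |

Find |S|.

The determinant is 14.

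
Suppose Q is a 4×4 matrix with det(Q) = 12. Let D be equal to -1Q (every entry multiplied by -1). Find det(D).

For a 4×4 matrix, det(-1Q) = (-1)^4·det(Q) = 1·det(Q).
det(D) = (1)·(12) = 12

The determinant is 12.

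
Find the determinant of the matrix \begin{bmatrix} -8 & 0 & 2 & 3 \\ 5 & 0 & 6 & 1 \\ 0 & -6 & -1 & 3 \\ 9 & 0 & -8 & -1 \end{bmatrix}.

The determinant is -1620.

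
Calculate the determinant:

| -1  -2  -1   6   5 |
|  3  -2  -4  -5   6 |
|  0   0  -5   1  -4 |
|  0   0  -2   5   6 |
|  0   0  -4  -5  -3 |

-1800

The matrix is block upper-triangular with a 2×2 block and a 3×3 block on the diagonal, so its determinant equals the product of the determinants of the diagonal blocks.
det of the 2×2 block = 8
det of the 3×3 block = -225
det = (8)·(-225) = -1800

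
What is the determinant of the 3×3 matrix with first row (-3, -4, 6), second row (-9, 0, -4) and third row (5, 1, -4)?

Expand along row 2:
  − (-9) · |-4 6; 1 -4| = −(-9)·(16 − 6) = 90
  − (-4) · |-3 -4; 5 1| = −(-4)·(-3 − (-20)) = 68
Sum: (90) + (68) = 158

158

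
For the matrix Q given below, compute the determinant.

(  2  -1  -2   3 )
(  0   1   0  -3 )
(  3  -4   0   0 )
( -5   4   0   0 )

Expand along column 3 (it has 3 zeros):
  + (-2) · M_13   where M_13 = det([0 1 -3; 3 -4 0; -5 4 0]) = 24
det = (+1)·(-2)·(24) = -48

|Q| = -48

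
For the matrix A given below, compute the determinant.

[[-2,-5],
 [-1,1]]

-7

det(A) = (-2)·1 − (-5)·(-1) = -2 − 5 = -7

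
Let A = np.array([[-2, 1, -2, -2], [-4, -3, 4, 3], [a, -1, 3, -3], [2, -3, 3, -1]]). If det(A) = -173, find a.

Expanding along the column containing a, det(A) is linear in a: det(A) = (5)·a + (-178).
Set (5)·a + (-178) = -173  ⇒  (5)·a = 5  ⇒  a = 1.

1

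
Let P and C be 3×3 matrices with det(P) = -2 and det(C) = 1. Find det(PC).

-2

det(PC) = det(P)·det(C) = (-2)·(1) = -2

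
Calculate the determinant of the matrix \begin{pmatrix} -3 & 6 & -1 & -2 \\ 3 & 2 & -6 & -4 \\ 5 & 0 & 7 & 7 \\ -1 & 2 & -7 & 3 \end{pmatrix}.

Expand along row 3 (it has 1 zero):
  + (5) · M_31   where M_31 = det([6 -1 -2; 2 -6 -4; 2 -7 3]) = -258
  + (7) · M_33   where M_33 = det([-3 6 -2; 3 2 -4; -1 2 3]) = -88
  − (7) · M_34   where M_34 = det([-3 6 -1; 3 2 -6; -1 2 -7]) = 160
det = (+1)·(5)·(-258) + (+1)·(7)·(-88) + (-1)·(7)·(160) = -3026

The determinant is -3026.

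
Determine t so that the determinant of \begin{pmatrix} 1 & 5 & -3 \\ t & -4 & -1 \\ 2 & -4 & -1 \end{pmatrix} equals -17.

Expanding along the row containing t, det(A) is linear in t: det(A) = (17)·t + (-34).
Set (17)·t + (-34) = -17  ⇒  (17)·t = 17  ⇒  t = 1.

t = 1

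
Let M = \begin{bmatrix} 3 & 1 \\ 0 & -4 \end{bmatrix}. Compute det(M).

det(M) = 3·(-4) − 1·0 = -12 − 0 = -12

det(M) = -12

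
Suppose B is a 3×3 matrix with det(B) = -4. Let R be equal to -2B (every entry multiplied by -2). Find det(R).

det(R) = 32

For a 3×3 matrix, det(-2B) = (-2)^3·det(B) = -8·det(B).
det(R) = (-8)·(-4) = 32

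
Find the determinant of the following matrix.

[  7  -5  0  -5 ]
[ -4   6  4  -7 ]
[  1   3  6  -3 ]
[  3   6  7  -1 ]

Expand along row 1 (it has 1 zero):
  + (7) · M_11   where M_11 = det([6 4 -7; 3 6 -3; 6 7 -1]) = 135
  − (-5) · M_12   where M_12 = det([-4 4 -7; 1 6 -3; 3 7 -1]) = -15
  − (-5) · M_14   where M_14 = det([-4 6 4; 1 3 6; 3 6 7]) = 114
det = (+1)·(7)·(135) + (-1)·(-5)·(-15) + (-1)·(-5)·(114) = 1440

1440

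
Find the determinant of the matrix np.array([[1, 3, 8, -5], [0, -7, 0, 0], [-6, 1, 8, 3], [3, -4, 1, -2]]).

The determinant is -749.

Expand along row 2 (it has 3 zeros):
  + (-7) · M_22   where M_22 = det([1 8 -5; -6 8 3; 3 1 -2]) = 107
det = (+1)·(-7)·(107) = -749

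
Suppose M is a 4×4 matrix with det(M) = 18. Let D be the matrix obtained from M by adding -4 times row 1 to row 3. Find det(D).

18

Adding a multiple of one row to another leaves the determinant unchanged.
det(D) = (1)·(18) = 18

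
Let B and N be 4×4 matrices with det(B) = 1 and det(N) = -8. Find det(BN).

The determinant is -8.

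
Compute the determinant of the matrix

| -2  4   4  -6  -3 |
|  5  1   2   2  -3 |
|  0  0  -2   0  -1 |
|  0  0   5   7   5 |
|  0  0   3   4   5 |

638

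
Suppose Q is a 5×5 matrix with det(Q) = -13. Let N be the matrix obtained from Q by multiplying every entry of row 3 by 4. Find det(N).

Scaling one row by 4 multiplies the determinant by 4.
det(N) = (4)·(-13) = -52

-52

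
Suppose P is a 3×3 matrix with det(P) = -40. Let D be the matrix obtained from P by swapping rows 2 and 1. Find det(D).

40

Swapping two rows multiplies the determinant by −1.
det(D) = (-1)·(-40) = 40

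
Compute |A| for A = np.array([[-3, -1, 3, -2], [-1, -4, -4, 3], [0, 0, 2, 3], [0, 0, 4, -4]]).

|A| = -220

A is block upper-triangular with a 2×2 block and a 2×2 block on the diagonal, so its determinant equals the product of the determinants of the diagonal blocks.
det of the 2×2 block = 11
det of the 2×2 block = -20
det = (11)·(-20) = -220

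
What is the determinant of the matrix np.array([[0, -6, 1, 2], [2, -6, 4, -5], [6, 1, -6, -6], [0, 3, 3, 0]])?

-822

Expand along row 4 (it has 2 zeros):
  + (3) · M_42   where M_42 = det([0 1 2; 2 4 -5; 6 -6 -6]) = -90
  − (3) · M_43   where M_43 = det([0 -6 2; 2 -6 -5; 6 1 -6]) = 184
det = (+1)·(3)·(-90) + (-1)·(3)·(184) = -822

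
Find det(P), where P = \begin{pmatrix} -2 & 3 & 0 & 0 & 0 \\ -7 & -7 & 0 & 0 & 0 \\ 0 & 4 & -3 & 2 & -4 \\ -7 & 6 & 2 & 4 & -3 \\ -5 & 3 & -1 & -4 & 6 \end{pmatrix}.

P is block lower-triangular with a 2×2 block and a 3×3 block on the diagonal, so its determinant equals the product of the determinants of the diagonal blocks.
det of the 2×2 block = 35
det of the 3×3 block = -38
det = (35)·(-38) = -1330

-1330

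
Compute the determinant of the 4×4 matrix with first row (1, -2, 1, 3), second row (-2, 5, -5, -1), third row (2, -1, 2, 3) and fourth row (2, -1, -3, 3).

-90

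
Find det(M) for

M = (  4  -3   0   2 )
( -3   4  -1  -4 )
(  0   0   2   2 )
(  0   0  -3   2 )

M is block upper-triangular with a 2×2 block and a 2×2 block on the diagonal, so its determinant equals the product of the determinants of the diagonal blocks.
det of the 2×2 block = 7
det of the 2×2 block = 10
det = (7)·(10) = 70

70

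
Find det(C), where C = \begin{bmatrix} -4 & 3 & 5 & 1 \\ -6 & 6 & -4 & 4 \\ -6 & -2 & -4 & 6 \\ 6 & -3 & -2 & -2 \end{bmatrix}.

|C| = 460

Expand along row 1:
  + (-4) · M_11   where M_11 = det([6 -4 4; -2 -4 6; -3 -2 -2]) = 176
  − (3) · M_12   where M_12 = det([-6 -4 4; -6 -4 6; 6 -2 -2]) = -72
  + (5) · M_13   where M_13 = det([-6 6 4; -6 -2 6; 6 -3 -2]) = 132
  − (1) · M_14   where M_14 = det([-6 6 -4; -6 -2 -4; 6 -3 -2]) = -288
det = (+1)·(-4)·(176) + (-1)·(3)·(-72) + (+1)·(5)·(132) + (-1)·(1)·(-288) = 460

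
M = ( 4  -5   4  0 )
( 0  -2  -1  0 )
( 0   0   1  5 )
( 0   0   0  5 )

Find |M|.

M is upper triangular, so det(M) is the product of the diagonal entries:
det = (4) · (-2) · (1) · (5) = -40

-40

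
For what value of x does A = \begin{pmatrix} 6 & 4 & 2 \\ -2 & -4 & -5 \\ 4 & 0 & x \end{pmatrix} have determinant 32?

-5

Expanding along the column containing x, det(A) is linear in x: det(A) = (-16)·x + (-48).
Set (-16)·x + (-48) = 32  ⇒  (-16)·x = 80  ⇒  x = -5.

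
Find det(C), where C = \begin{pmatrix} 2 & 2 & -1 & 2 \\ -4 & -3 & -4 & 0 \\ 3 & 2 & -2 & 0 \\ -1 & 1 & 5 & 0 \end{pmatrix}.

Expand along column 4 (it has 3 zeros):
  − (2) · M_14   where M_14 = det([-4 -3 -4; 3 2 -2; -1 1 5]) = -29
det = (-1)·(2)·(-29) = 58

58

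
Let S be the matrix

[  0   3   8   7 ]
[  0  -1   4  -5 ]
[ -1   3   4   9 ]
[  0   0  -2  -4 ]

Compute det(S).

Expand along column 1 (it has 3 zeros):
  + (-1) · M_31   where M_31 = det([3 8 7; -1 4 -5; 0 -2 -4]) = -96
det = (+1)·(-1)·(-96) = 96

96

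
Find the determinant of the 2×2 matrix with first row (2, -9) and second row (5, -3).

39

det = 2·(-3) − (-9)·5 = -6 − (-45) = 39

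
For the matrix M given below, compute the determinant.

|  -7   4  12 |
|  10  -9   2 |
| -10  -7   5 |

Expand along column 1:
  + (-7) · |-9 2; -7 5| = (-7)·(-45 − (-14)) = 217
  − 10 · |4 12; -7 5| = −10·(20 − (-84)) = -1040
  + (-10) · |4 12; -9 2| = (-10)·(8 − (-108)) = -1160
Sum: (217) + (-1040) + (-1160) = -1983

The determinant is -1983.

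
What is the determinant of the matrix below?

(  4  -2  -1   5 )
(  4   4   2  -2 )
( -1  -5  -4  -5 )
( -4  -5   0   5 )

Expand along row 4 (it has 1 zero):
  − (-4) · M_41   where M_41 = det([-2 -1 5; 4 2 -2; -5 -4 -5]) = -24
  + (-5) · M_42   where M_42 = det([4 -1 5; 4 2 -2; -1 -4 -5]) = -164
  + (5) · M_44   where M_44 = det([4 -2 -1; 4 4 2; -1 -5 -4]) = -36
det = (-1)·(-4)·(-24) + (+1)·(-5)·(-164) + (+1)·(5)·(-36) = 544

544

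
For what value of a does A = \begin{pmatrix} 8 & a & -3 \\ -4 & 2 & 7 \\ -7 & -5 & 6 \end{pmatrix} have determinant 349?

a = -3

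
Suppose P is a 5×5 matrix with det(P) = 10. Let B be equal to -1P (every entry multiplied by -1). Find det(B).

For a 5×5 matrix, det(-1P) = (-1)^5·det(P) = -1·det(P).
det(B) = (-1)·(10) = -10

-10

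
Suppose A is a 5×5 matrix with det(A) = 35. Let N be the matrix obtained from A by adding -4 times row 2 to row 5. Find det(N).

det(N) = 35

Adding a multiple of one row to another leaves the determinant unchanged.
det(N) = (1)·(35) = 35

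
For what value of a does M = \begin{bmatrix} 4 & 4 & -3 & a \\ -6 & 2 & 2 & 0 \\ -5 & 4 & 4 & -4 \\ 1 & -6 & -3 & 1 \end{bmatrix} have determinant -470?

Expanding along the row containing a, det(M) is linear in a: det(M) = (42)·a + (-470).
Set (42)·a + (-470) = -470  ⇒  (42)·a = 0  ⇒  a = 0.

a = 0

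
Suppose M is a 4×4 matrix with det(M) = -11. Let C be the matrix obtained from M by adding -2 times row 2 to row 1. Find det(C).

-11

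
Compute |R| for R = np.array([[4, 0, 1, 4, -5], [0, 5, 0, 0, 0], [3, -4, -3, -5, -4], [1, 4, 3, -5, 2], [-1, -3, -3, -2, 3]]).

Expand along row 2 (it has 4 zeros):
  + (5) · M_22   where M_22 = det([4 1 4 -5; 3 -3 -5 -4; 1 3 -5 2; -1 -3 -2 3]) = 568
det = (+1)·(5)·(568) = 2840

2840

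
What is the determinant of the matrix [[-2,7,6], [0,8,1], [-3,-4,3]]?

Expand along row 2:
  + 8 · |-2 6; -3 3| = 8·(-6 − (-18)) = 96
  − 1 · |-2 7; -3 -4| = −1·(8 − (-21)) = -29
Sum: (96) + (-29) = 67

The determinant is 67.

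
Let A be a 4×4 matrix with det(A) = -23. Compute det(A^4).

279841

det(A^4) = (det A)^4 = (-23)^4 = 279841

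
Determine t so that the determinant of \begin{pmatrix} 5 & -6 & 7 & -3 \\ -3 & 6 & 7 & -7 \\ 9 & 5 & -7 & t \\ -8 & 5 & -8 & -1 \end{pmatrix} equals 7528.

Expanding along the row containing t, det(B) is linear in t: det(B) = (-296)·t + (6640).
Set (-296)·t + (6640) = 7528  ⇒  (-296)·t = 888  ⇒  t = -3.

t = -3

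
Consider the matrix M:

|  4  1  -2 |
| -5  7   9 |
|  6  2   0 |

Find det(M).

|M| = 86

Expand along column 3:
  + (-2) · |-5 7; 6 2| = (-2)·(-10 − 42) = 104
  − 9 · |4 1; 6 2| = −9·(8 − 6) = -18
Sum: (104) + (-18) = 86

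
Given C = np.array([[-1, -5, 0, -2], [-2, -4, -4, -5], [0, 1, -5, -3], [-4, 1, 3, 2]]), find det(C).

62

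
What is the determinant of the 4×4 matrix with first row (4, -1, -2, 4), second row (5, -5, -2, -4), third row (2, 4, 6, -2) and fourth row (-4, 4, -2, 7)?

366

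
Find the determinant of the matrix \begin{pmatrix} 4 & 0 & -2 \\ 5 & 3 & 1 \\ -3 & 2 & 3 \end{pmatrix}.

The determinant is -10.

Expand along row 1:
  + 4 · |3 1; 2 3| = 4·(9 − 2) = 28
  + (-2) · |5 3; -3 2| = (-2)·(10 − (-9)) = -38
Sum: (28) + (-38) = -10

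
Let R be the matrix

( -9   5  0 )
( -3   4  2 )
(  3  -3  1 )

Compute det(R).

The determinant is -45.

Expand along column 3:
  − 2 · |-9 5; 3 -3| = −2·(27 − 15) = -24
  + 1 · |-9 5; -3 4| = 1·(-36 − (-15)) = -21
Sum: (-24) + (-21) = -45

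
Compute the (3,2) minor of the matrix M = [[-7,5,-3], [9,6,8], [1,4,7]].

-29

Delete row 3 and column 2; the remaining 2×2 submatrix is [-7 -3; 9 8].
Its determinant is (-7)·8 − (-3)·9 = -29.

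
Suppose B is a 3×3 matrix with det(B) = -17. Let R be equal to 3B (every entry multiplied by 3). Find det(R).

For a 3×3 matrix, det(3B) = 3^3·det(B) = 27·det(B).
det(R) = (27)·(-17) = -459

The determinant is -459.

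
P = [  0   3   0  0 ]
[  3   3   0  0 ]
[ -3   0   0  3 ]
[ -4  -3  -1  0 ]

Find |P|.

P is block lower-triangular with a 2×2 block and a 2×2 block on the diagonal, so its determinant equals the product of the determinants of the diagonal blocks.
det of the 2×2 block = -9
det of the 2×2 block = 3
det = (-9)·(3) = -27

det(P) = -27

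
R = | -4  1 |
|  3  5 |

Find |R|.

-23

det(R) = (-4)·5 − 1·3 = -20 − 3 = -23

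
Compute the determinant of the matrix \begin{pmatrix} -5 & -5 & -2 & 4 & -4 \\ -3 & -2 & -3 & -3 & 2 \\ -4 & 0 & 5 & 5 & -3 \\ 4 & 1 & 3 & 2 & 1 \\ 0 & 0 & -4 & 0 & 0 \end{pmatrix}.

1320

Expand along row 5 (it has 4 zeros):
  + (-4) · M_53   where M_53 = det([-5 -5 4 -4; -3 -2 -3 2; -4 0 5 -3; 4 1 2 1]) = -330
det = (+1)·(-4)·(-330) = 1320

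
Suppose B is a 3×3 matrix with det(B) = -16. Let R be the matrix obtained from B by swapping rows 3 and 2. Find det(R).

Swapping two rows multiplies the determinant by −1.
det(R) = (-1)·(-16) = 16

|R| = 16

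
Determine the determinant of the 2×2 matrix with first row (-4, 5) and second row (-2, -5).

det = (-4)·(-5) − 5·(-2) = 20 − (-10) = 30

30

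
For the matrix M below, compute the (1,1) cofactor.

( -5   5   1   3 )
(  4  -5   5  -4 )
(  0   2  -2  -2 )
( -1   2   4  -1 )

The cofactor is -108.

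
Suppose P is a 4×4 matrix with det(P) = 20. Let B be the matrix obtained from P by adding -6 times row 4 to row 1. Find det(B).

Adding a multiple of one row to another leaves the determinant unchanged.
det(B) = (1)·(20) = 20

20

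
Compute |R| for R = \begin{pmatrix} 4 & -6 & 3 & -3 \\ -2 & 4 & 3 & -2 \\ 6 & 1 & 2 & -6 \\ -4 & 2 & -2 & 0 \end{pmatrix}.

684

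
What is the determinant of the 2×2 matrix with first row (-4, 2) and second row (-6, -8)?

det = (-4)·(-8) − 2·(-6) = 32 − (-12) = 44

44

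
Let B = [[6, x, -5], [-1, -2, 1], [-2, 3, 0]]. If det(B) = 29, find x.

Expanding along the column containing x, det(B) is linear in x: det(B) = (-2)·x + (17).
Set (-2)·x + (17) = 29  ⇒  (-2)·x = 12  ⇒  x = -6.

-6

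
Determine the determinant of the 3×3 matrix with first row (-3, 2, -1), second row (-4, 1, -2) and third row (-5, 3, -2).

Expand along column 1:
  + (-3) · |1 -2; 3 -2| = (-3)·(-2 − (-6)) = -12
  − (-4) · |2 -1; 3 -2| = −(-4)·(-4 − (-3)) = -4
  + (-5) · |2 -1; 1 -2| = (-5)·(-4 − (-1)) = 15
Sum: (-12) + (-4) + (15) = -1

The determinant is -1.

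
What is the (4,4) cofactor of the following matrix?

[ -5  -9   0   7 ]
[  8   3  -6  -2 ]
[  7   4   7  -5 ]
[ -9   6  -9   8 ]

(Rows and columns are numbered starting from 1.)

657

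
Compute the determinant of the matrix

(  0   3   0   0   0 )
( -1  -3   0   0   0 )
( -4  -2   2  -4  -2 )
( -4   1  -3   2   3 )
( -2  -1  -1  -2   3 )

-48

The matrix is block lower-triangular with a 2×2 block and a 3×3 block on the diagonal, so its determinant equals the product of the determinants of the diagonal blocks.
det of the 2×2 block = 3
det of the 3×3 block = -16
det = (3)·(-16) = -48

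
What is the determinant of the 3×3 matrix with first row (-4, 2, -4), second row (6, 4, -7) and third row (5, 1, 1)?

Expand along row 1:
  + (-4) · |4 -7; 1 1| = (-4)·(4 − (-7)) = -44
  − 2 · |6 -7; 5 1| = −2·(6 − (-35)) = -82
  + (-4) · |6 4; 5 1| = (-4)·(6 − 20) = 56
Sum: (-44) + (-82) + (56) = -70

-70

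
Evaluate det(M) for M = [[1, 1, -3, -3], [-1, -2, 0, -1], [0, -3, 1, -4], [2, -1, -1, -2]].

det(M) = -48

Expand along row 2 (it has 1 zero):
  − (-1) · M_21   where M_21 = det([1 -3 -3; -3 1 -4; -1 -1 -2]) = -12
  + (-2) · M_22   where M_22 = det([1 -3 -3; 0 1 -4; 2 -1 -2]) = 24
  + (-1) · M_24   where M_24 = det([1 1 -3; 0 -3 1; 2 -1 -1]) = -12
det = (-1)·(-1)·(-12) + (+1)·(-2)·(24) + (+1)·(-1)·(-12) = -48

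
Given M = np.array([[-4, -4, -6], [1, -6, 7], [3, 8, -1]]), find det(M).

Expand along column 1:
  + (-4) · |-6 7; 8 -1| = (-4)·(6 − 56) = 200
  − 1 · |-4 -6; 8 -1| = −1·(4 − (-48)) = -52
  + 3 · |-4 -6; -6 7| = 3·(-28 − 36) = -192
Sum: (200) + (-52) + (-192) = -44

det(M) = -44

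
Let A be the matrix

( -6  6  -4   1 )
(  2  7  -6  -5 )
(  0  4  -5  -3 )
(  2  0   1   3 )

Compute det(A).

Expand along row 3 (it has 1 zero):
  − (4) · M_32   where M_32 = det([-6 -4 1; 2 -6 -5; 2 1 3]) = 156
  + (-5) · M_33   where M_33 = det([-6 6 1; 2 7 -5; 2 0 3]) = -236
  − (-3) · M_34   where M_34 = det([-6 6 -4; 2 7 -6; 2 0 1]) = -70
det = (-1)·(4)·(156) + (+1)·(-5)·(-236) + (-1)·(-3)·(-70) = 346

det(A) = 346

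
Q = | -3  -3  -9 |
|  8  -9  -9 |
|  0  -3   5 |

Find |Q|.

Expand along column 1:
  + (-3) · |-9 -9; -3 5| = (-3)·(-45 − 27) = 216
  − 8 · |-3 -9; -3 5| = −8·(-15 − 27) = 336
Sum: (216) + (336) = 552

552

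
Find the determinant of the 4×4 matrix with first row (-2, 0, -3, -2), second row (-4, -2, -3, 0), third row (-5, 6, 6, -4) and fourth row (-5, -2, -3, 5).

462

Expand along row 1 (it has 1 zero):
  + (-2) · M_11   where M_11 = det([-2 -3 0; 6 6 -4; -2 -3 5]) = 30
  + (-3) · M_13   where M_13 = det([-4 -2 0; -5 6 -4; -5 -2 5]) = -178
  − (-2) · M_14   where M_14 = det([-4 -2 -3; -5 6 6; -5 -2 -3]) = -6
det = (+1)·(-2)·(30) + (+1)·(-3)·(-178) + (-1)·(-2)·(-6) = 462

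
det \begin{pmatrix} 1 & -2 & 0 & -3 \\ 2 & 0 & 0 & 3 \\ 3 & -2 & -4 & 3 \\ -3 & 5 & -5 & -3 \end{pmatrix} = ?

216

Expand along row 2 (it has 2 zeros):
  − (2) · M_21   where M_21 = det([-2 0 -3; -2 -4 3; 5 -5 -3]) = -144
  + (3) · M_24   where M_24 = det([1 -2 0; 3 -2 -4; -3 5 -5]) = -24
det = (-1)·(2)·(-144) + (+1)·(3)·(-24) = 216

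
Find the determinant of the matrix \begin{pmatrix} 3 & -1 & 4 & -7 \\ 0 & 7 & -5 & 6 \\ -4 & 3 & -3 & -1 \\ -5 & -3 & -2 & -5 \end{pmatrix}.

-608

Expand along row 2 (it has 1 zero):
  + (7) · M_22   where M_22 = det([3 4 -7; -4 -3 -1; -5 -2 -5]) = 28
  − (-5) · M_23   where M_23 = det([3 -1 -7; -4 3 -1; -5 -3 -5]) = -228
  + (6) · M_24   where M_24 = det([3 -1 4; -4 3 -3; -5 -3 -2]) = 56
det = (+1)·(7)·(28) + (-1)·(-5)·(-228) + (+1)·(6)·(56) = -608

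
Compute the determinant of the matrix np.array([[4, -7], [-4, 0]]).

-28

det = 4·0 − (-7)·(-4) = 0 − 28 = -28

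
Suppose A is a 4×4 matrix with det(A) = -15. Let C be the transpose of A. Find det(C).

det(C) = -15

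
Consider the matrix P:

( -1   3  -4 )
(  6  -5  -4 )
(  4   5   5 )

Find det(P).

Expand along row 1:
  + (-1) · |-5 -4; 5 5| = (-1)·(-25 − (-20)) = 5
  − 3 · |6 -4; 4 5| = −3·(30 − (-16)) = -138
  + (-4) · |6 -5; 4 5| = (-4)·(30 − (-20)) = -200
Sum: (5) + (-138) + (-200) = -333

-333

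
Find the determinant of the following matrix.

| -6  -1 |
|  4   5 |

-26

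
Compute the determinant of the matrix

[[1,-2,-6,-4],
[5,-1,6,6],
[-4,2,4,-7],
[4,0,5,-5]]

-589

Expand along row 4 (it has 1 zero):
  − (4) · M_41   where M_41 = det([-2 -6 -4; -1 6 6; 2 4 -7]) = 166
  − (5) · M_43   where M_43 = det([1 -2 -4; 5 -1 6; -4 2 -7]) = -51
  + (-5) · M_44   where M_44 = det([1 -2 -6; 5 -1 6; -4 2 4]) = 36
det = (-1)·(4)·(166) + (-1)·(5)·(-51) + (+1)·(-5)·(36) = -589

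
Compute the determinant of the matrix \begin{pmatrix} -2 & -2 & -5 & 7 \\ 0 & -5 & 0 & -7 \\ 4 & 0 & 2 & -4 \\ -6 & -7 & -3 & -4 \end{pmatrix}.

The determinant is 16.

Expand along row 2 (it has 2 zeros):
  + (-5) · M_22   where M_22 = det([-2 -5 7; 4 2 -4; -6 -3 -4]) = -160
  + (-7) · M_24   where M_24 = det([-2 -2 -5; 4 0 2; -6 -7 -3]) = 112
det = (+1)·(-5)·(-160) + (+1)·(-7)·(112) = 16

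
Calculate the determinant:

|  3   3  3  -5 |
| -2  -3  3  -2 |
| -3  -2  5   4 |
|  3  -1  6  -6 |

Expand along row 1:
  + (3) · M_11   where M_11 = det([-3 3 -2; -2 5 4; -1 6 -6]) = 128
  − (3) · M_12   where M_12 = det([-2 3 -2; -3 5 4; 3 6 -6]) = 156
  + (3) · M_13   where M_13 = det([-2 -3 -2; -3 -2 4; 3 -1 -6]) = -32
  − (-5) · M_14   where M_14 = det([-2 -3 3; -3 -2 5; 3 -1 6]) = -58
det = (+1)·(3)·(128) + (-1)·(3)·(156) + (+1)·(3)·(-32) + (-1)·(-5)·(-58) = -470

-470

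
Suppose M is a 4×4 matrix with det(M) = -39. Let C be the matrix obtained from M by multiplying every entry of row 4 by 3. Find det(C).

Scaling one row by 3 multiplies the determinant by 3.
det(C) = (3)·(-39) = -117

|C| = -117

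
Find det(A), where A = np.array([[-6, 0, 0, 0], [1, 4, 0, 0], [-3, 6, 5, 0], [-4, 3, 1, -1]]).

The determinant is 120.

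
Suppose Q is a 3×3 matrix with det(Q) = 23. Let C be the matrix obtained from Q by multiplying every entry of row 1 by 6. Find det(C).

|C| = 138

Scaling one row by 6 multiplies the determinant by 6.
det(C) = (6)·(23) = 138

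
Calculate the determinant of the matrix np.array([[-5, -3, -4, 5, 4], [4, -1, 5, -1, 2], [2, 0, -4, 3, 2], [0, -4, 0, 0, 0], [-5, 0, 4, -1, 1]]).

Expand along row 4 (it has 4 zeros):
  + (-4) · M_42   where M_42 = det([-5 -4 5 4; 4 5 -1 2; 2 -4 3 2; -5 4 -1 1]) = -73
det = (+1)·(-4)·(-73) = 292

The determinant is 292.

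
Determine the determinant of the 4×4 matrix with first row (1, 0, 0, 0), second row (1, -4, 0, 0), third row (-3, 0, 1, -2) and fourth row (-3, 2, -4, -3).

The matrix is block lower-triangular with a 2×2 block and a 2×2 block on the diagonal, so its determinant equals the product of the determinants of the diagonal blocks.
det of the 2×2 block = -4
det of the 2×2 block = -11
det = (-4)·(-11) = 44

The determinant is 44.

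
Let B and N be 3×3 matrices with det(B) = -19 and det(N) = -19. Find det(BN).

|BN| = 361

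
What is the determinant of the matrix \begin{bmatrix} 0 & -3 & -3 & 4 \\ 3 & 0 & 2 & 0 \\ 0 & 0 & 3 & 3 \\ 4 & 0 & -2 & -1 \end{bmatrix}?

Expand along column 2 (it has 3 zeros):
  − (-3) · M_12   where M_12 = det([3 2 0; 0 3 3; 4 -2 -1]) = 33
det = (-1)·(-3)·(33) = 99

The determinant is 99.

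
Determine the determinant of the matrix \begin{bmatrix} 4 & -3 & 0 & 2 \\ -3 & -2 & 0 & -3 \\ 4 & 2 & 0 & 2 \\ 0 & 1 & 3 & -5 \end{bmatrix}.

Expand along column 3 (it has 3 zeros):
  − (3) · M_43   where M_43 = det([4 -3 2; -3 -2 -3; 4 2 2]) = 30
det = (-1)·(3)·(30) = -90

-90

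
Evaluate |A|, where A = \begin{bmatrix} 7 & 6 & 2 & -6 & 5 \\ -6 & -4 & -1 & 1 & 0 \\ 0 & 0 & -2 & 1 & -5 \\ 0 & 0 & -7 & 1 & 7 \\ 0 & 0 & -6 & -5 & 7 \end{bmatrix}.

|A| = -2256

A is block upper-triangular with a 2×2 block and a 3×3 block on the diagonal, so its determinant equals the product of the determinants of the diagonal blocks.
det of the 2×2 block = 8
det of the 3×3 block = -282
det = (8)·(-282) = -2256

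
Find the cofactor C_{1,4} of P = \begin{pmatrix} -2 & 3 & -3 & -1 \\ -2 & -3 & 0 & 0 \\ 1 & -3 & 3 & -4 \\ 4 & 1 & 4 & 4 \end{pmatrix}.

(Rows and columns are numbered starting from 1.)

-6

Delete row 1 and column 4; the remaining 3×3 submatrix is [-2 -3 0; 1 -3 3; 4 1 4].
Its determinant is 6.
The cofactor carries sign (−1)^(1+4) = −1, so C_{1,4} = −(6) = -6.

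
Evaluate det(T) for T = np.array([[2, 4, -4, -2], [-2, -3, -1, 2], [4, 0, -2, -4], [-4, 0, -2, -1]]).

Expand along column 2 (it has 2 zeros):
  − (4) · M_12   where M_12 = det([-2 -1 2; 4 -2 -4; -4 -2 -1]) = -40
  + (-3) · M_22   where M_22 = det([2 -4 -2; 4 -2 -4; -4 -2 -1]) = -60
det = (-1)·(4)·(-40) + (+1)·(-3)·(-60) = 340

The determinant is 340.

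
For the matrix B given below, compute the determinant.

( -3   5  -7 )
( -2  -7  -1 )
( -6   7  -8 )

Expand along row 1:
  + (-3) · |-7 -1; 7 -8| = (-3)·(56 − (-7)) = -189
  − 5 · |-2 -1; -6 -8| = −5·(16 − 6) = -50
  + (-7) · |-2 -7; -6 7| = (-7)·(-14 − 42) = 392
Sum: (-189) + (-50) + (392) = 153

153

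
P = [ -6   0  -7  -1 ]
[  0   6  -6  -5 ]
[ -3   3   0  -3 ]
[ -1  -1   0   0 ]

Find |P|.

Expand along row 4 (it has 2 zeros):
  − (-1) · M_41   where M_41 = det([0 -7 -1; 6 -6 -5; 3 0 -3]) = -39
  + (-1) · M_42   where M_42 = det([-6 -7 -1; 0 -6 -5; -3 0 -3]) = -195
det = (-1)·(-1)·(-39) + (+1)·(-1)·(-195) = 156

156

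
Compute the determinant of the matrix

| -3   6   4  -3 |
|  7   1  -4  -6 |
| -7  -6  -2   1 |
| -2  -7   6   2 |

Expand along row 1:
  + (-3) · M_11   where M_11 = det([1 -4 -6; -6 -2 1; -7 6 2]) = 270
  − (6) · M_12   where M_12 = det([7 -4 -6; -7 -2 1; -2 6 2]) = 158
  + (4) · M_13   where M_13 = det([7 1 -6; -7 -6 1; -2 -7 2]) = -245
  − (-3) · M_14   where M_14 = det([7 1 -4; -7 -6 -2; -2 -7 6]) = -452
det = (+1)·(-3)·(270) + (-1)·(6)·(158) + (+1)·(4)·(-245) + (-1)·(-3)·(-452) = -4094

-4094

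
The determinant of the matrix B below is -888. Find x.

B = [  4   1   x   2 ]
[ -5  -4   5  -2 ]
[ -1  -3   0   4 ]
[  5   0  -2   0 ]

5

Expanding along the column containing x, det(B) is linear in x: det(B) = (-110)·x + (-338).
Set (-110)·x + (-338) = -888  ⇒  (-110)·x = -550  ⇒  x = 5.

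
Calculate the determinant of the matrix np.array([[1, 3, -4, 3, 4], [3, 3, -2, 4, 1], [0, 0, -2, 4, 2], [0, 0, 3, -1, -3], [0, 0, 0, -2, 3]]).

180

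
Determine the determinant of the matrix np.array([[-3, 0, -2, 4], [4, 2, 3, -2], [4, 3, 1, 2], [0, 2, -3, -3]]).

The determinant is -129.

Expand along row 1 (it has 1 zero):
  + (-3) · M_11   where M_11 = det([2 3 -2; 3 1 2; 2 -3 -3]) = 67
  + (-2) · M_13   where M_13 = det([4 2 -2; 4 3 2; 0 2 -3]) = -44
  − (4) · M_14   where M_14 = det([4 2 3; 4 3 1; 0 2 -3]) = 4
det = (+1)·(-3)·(67) + (+1)·(-2)·(-44) + (-1)·(4)·(4) = -129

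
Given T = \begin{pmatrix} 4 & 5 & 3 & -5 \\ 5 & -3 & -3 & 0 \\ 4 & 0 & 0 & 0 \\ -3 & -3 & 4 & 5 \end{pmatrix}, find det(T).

Expand along row 3 (it has 3 zeros):
  + (4) · M_31   where M_31 = det([5 3 -5; -3 -3 0; -3 4 5]) = 75
det = (+1)·(4)·(75) = 300

det(T) = 300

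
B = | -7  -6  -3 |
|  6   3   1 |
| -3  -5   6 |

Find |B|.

Expand along column 1:
  + (-7) · |3 1; -5 6| = (-7)·(18 − (-5)) = -161
  − 6 · |-6 -3; -5 6| = −6·(-36 − 15) = 306
  + (-3) · |-6 -3; 3 1| = (-3)·(-6 − (-9)) = -9
Sum: (-161) + (306) + (-9) = 136

det(B) = 136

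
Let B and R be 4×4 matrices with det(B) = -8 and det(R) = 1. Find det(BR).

|BR| = -8

det(BR) = det(B)·det(R) = (-8)·(1) = -8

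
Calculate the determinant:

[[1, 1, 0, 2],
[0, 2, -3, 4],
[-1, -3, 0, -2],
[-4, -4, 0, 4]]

-72

Expand along column 3 (it has 3 zeros):
  − (-3) · M_23   where M_23 = det([1 1 2; -1 -3 -2; -4 -4 4]) = -24
det = (-1)·(-3)·(-24) = -72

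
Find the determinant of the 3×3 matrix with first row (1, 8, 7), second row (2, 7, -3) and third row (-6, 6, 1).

The determinant is 531.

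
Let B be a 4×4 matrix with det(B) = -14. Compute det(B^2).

196

det(B^2) = (det B)^2 = (-14)^2 = 196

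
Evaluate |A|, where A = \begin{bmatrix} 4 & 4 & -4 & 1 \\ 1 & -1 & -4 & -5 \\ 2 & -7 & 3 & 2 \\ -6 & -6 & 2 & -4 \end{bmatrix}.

The determinant is -434.

Expand along row 1:
  + (4) · M_11   where M_11 = det([-1 -4 -5; -7 3 2; -6 2 -4]) = 156
  − (4) · M_12   where M_12 = det([1 -4 -5; 2 3 2; -6 2 -4]) = -110
  + (-4) · M_13   where M_13 = det([1 -1 -5; 2 -7 2; -6 -6 -4]) = 314
  − (1) · M_14   where M_14 = det([1 -1 -4; 2 -7 3; -6 -6 2]) = 242
det = (+1)·(4)·(156) + (-1)·(4)·(-110) + (+1)·(-4)·(314) + (-1)·(1)·(242) = -434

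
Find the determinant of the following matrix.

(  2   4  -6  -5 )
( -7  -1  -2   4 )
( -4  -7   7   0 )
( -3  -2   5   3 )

Expand along row 3 (it has 1 zero):
  + (-4) · M_31   where M_31 = det([4 -6 -5; -1 -2 4; -2 5 3]) = -29
  − (-7) · M_32   where M_32 = det([2 -6 -5; -7 -2 4; -3 5 3]) = 99
  + (7) · M_33   where M_33 = det([2 4 -5; -7 -1 4; -3 -2 3]) = -9
det = (+1)·(-4)·(-29) + (-1)·(-7)·(99) + (+1)·(7)·(-9) = 746

746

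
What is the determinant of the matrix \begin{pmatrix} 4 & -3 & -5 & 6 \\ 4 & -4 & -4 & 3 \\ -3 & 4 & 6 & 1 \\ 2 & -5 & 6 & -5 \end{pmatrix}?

-35

Expand along row 1:
  + (4) · M_11   where M_11 = det([-4 -4 3; 4 6 1; -5 6 -5]) = 246
  − (-3) · M_12   where M_12 = det([4 -4 3; -3 6 1; 2 6 -5]) = -182
  + (-5) · M_13   where M_13 = det([4 -4 3; -3 4 1; 2 -5 -5]) = 13
  − (6) · M_14   where M_14 = det([4 -4 -4; -3 4 6; 2 -5 6]) = 68
det = (+1)·(4)·(246) + (-1)·(-3)·(-182) + (+1)·(-5)·(13) + (-1)·(6)·(68) = -35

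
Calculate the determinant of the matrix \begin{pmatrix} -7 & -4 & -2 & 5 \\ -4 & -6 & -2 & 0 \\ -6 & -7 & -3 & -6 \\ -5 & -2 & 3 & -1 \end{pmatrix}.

Expand along row 2 (it has 1 zero):
  − (-4) · M_21   where M_21 = det([-4 -2 5; -7 -3 -6; -2 3 -1]) = -229
  + (-6) · M_22   where M_22 = det([-7 -2 5; -6 -3 -6; -5 3 -1]) = -360
  − (-2) · M_23   where M_23 = det([-7 -4 5; -6 -7 -6; -5 -2 -1]) = -176
det = (-1)·(-4)·(-229) + (+1)·(-6)·(-360) + (-1)·(-2)·(-176) = 892

892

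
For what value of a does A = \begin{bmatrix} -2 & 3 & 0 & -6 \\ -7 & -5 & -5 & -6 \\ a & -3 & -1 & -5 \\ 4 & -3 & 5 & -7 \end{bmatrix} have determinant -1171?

Expanding along the column containing a, det(A) is linear in a: det(A) = (435)·a + (1004).
Set (435)·a + (1004) = -1171  ⇒  (435)·a = -2175  ⇒  a = -5.

a = -5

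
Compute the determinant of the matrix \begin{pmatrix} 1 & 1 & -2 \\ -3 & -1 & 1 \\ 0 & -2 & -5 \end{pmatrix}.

Expand along column 1:
  + 1 · |-1 1; -2 -5| = 1·(5 − (-2)) = 7
  − (-3) · |1 -2; -2 -5| = −(-3)·(-5 − 4) = -27
Sum: (7) + (-27) = -20

The determinant is -20.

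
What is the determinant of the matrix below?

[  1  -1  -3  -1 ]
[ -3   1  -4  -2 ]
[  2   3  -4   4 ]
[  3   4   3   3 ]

The determinant is -266.

Expand along row 1:
  + (1) · M_11   where M_11 = det([1 -4 -2; 3 -4 4; 4 3 3]) = -102
  − (-1) · M_12   where M_12 = det([-3 -4 -2; 2 -4 4; 3 3 3]) = 12
  + (-3) · M_13   where M_13 = det([-3 1 -2; 2 3 4; 3 4 3]) = 29
  − (-1) · M_14   where M_14 = det([-3 1 -4; 2 3 -4; 3 4 3]) = -89
det = (+1)·(1)·(-102) + (-1)·(-1)·(12) + (+1)·(-3)·(29) + (-1)·(-1)·(-89) = -266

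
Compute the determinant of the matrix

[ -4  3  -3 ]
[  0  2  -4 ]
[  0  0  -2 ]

16

The matrix is upper triangular, so the determinant is the product of the diagonal entries:
det = (-4) · (2) · (-2) = 16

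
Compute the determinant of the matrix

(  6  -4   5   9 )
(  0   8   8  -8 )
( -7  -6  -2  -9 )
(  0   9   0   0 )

2304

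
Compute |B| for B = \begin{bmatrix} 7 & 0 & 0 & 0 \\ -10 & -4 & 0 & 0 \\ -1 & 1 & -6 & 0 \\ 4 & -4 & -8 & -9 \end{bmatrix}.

-1512

B is lower triangular, so det(B) is the product of the diagonal entries:
det = (7) · (-4) · (-6) · (-9) = -1512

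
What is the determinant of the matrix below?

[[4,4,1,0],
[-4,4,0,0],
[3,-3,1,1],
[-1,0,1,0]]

The determinant is -36.

Expand along column 4 (it has 3 zeros):
  − (1) · M_34   where M_34 = det([4 4 1; -4 4 0; -1 0 1]) = 36
det = (-1)·(1)·(36) = -36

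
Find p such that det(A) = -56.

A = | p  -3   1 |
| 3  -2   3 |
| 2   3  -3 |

8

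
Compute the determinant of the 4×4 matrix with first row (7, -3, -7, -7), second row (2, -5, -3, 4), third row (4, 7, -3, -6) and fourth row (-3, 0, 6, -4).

736

Expand along row 4 (it has 1 zero):
  − (-3) · M_41   where M_41 = det([-3 -7 -7; -5 -3 4; 7 -3 -6]) = -328
  − (6) · M_43   where M_43 = det([7 -3 -7; 2 -5 4; 4 7 -6]) = -308
  + (-4) · M_44   where M_44 = det([7 -3 -7; 2 -5 -3; 4 7 -3]) = 32
det = (-1)·(-3)·(-328) + (-1)·(6)·(-308) + (+1)·(-4)·(32) = 736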